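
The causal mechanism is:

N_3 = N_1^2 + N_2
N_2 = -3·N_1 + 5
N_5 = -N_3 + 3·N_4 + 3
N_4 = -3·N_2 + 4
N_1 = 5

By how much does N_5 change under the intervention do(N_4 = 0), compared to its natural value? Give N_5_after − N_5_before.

-102

Intervening sets N_4 = 0 and removes its equation (N_4 = -3·N_2 + 4).
N_2 = -3·N_1 + 5  [with N_1=5]  = -10
N_3 = N_1^2 + N_2  [with N_1=5, N_2=-10]  = 15
N_5 = -N_3 + 3·N_4 + 3  [with N_3=15, N_4=0]  = -12
Without intervention: N_2 = -3·N_1 + 5  [with N_1=5]  = -10; N_3 = N_1^2 + N_2  [with N_1=5, N_2=-10]  = 15; N_4 = -3·N_2 + 4  [with N_2=-10]  = 34; N_5 = -N_3 + 3·N_4 + 3  [with N_3=15, N_4=34]  = 90.
Change = -12 − 90 = -102.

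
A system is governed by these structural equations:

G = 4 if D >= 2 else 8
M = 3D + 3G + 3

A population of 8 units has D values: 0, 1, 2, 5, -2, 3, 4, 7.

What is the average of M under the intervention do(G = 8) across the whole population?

34.5

Under do(G=8), G's equation is replaced by G=8 for every unit. Per-unit M: 27, 30, 33, 42, 21, 36, 39, 48. Mean = 34.5.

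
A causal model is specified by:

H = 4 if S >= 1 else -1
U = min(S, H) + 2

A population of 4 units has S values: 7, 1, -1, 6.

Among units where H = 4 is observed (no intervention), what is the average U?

E[U|H=4] averages over only the 3 units with H=4 (S = 7, 1, 6): U = 6, 3, 6, mean 5.

5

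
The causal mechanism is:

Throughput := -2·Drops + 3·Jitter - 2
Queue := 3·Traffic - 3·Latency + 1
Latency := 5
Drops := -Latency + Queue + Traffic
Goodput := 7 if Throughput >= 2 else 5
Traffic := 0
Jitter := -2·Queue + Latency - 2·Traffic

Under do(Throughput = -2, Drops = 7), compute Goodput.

Under do(Throughput = -2, Drops = 7), each intervened variable's structural equation is replaced by its fixed value.
Goodput = 7 if Throughput >= 2 else 5  [with Throughput=-2]  = 5

5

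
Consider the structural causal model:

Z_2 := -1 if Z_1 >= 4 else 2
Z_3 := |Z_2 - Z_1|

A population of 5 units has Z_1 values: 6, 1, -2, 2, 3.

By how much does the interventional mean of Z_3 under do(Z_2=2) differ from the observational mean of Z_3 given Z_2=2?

Under do(Z_2=2), Z_2's equation is replaced by Z_2=2 for every unit. Per-unit Z_3: 4, 1, 4, 0, 1. Mean = 2.
Observing Z_2=2 restricts to units where Z_2's equation naturally yields 2: Z_1 ∈ {1, -2, 2, 3}. In that subpopulation Z_3 = 1, 4, 0, 1, mean 1.5.
Difference = 2 − 1.5 = 0.5.

0.5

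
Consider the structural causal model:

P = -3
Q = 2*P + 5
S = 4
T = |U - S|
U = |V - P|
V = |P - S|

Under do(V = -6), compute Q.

The intervention breaks the incoming arrows to V: V = |P - S| no longer applies, and V = -6.
Q is not downstream of the intervention, so its value is determined by the original equations.
Q = 2*P + 5  [with P=-3]  = -1

-1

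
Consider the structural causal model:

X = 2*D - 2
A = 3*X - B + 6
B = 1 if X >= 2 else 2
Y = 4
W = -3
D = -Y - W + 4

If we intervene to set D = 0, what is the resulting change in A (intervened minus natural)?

The intervention breaks the incoming arrows to D: D = -Y - W + 4 no longer applies, and D = 0.
X = 2*D - 2  [with D=0]  = -2
B = 1 if X >= 2 else 2  [with X=-2]  = 2
A = 3*X - B + 6  [with X=-2, B=2]  = -2
Without intervention: D = -Y - W + 4  [with Y=4, W=-3]  = 3; X = 2*D - 2  [with D=3]  = 4; B = 1 if X >= 2 else 2  [with X=4]  = 1; A = 3*X - B + 6  [with X=4, B=1]  = 17.
Change = -2 − 17 = -19.

-19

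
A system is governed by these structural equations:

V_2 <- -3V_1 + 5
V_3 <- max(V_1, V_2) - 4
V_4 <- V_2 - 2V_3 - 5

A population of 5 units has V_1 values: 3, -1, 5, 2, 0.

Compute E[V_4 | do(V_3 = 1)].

-7.4

Every unit gets V_3=1 under the intervention. V_4 values become -11, 1, -17, -8, -2; E[V_4|do(V_3=1)] = -7.4.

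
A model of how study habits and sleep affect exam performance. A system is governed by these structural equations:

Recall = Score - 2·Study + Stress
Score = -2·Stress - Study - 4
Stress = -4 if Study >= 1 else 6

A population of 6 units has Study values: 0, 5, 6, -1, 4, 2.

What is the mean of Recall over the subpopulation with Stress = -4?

-12.75

E[Recall|Stress=-4] averages over only the 4 units with Stress=-4 (Study = 5, 6, 4, 2): Recall = -15, -18, -12, -6, mean -12.75.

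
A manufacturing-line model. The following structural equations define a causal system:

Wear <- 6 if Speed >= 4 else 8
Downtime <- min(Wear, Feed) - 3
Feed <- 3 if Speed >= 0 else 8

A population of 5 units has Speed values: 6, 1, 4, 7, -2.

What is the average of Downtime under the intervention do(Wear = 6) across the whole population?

0.6

Under do(Wear=6), Wear's equation is replaced by Wear=6 for every unit. Per-unit Downtime: 0, 0, 0, 0, 3. Mean = 0.6.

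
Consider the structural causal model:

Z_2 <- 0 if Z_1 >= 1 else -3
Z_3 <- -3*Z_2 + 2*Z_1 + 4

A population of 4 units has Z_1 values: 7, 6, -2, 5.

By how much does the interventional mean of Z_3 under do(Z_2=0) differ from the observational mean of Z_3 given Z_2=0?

-4

Under do(Z_2=0), Z_2's equation is replaced by Z_2=0 for every unit. Per-unit Z_3: 18, 16, 0, 14. Mean = 12.
Observing Z_2=0 restricts to units where Z_2's equation naturally yields 0: Z_1 ∈ {7, 6, 5}. In that subpopulation Z_3 = 18, 16, 14, mean 16.
Difference = 12 − 16 = -4.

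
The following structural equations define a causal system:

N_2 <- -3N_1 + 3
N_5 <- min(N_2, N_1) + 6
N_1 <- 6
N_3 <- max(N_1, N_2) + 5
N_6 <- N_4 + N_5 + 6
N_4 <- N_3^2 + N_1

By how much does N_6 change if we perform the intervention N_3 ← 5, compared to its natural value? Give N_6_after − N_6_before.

-96

The intervention breaks the incoming arrows to N_3: N_3 <- max(N_1, N_2) + 5 no longer applies, and N_3 = 5.
N_2 = -3N_1 + 3  [with N_1=6]  = -15
N_4 = N_3^2 + N_1  [with N_3=5, N_1=6]  = 31
N_5 = min(N_2, N_1) + 6  [with N_2=-15, N_1=6]  = -9
N_6 = N_4 + N_5 + 6  [with N_4=31, N_5=-9]  = 28
Without intervention: N_2 = -3N_1 + 3  [with N_1=6]  = -15; N_3 = max(N_1, N_2) + 5  [with N_1=6, N_2=-15]  = 11; N_4 = N_3^2 + N_1  [with N_3=11, N_1=6]  = 127; N_5 = min(N_2, N_1) + 6  [with N_2=-15, N_1=6]  = -9; N_6 = N_4 + N_5 + 6  [with N_4=127, N_5=-9]  = 124.
Change = 28 − 124 = -96.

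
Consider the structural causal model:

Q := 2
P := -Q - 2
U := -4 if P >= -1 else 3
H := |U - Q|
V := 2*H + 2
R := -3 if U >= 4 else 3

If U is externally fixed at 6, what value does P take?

Under do(U=6), the mechanism U := -4 if P >= -1 else 3 is discarded; U is fixed at 6.
Since P is not a descendant of the intervened variable, it is unaffected.
P = -Q - 2  [with Q=2]  = -4

-4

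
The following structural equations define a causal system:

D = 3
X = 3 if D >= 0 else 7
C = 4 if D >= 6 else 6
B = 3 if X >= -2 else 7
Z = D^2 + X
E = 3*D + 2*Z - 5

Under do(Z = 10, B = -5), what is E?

Setting Z = 10, B = -5 by intervention discards those variables' equations.
E = 3*D + 2*Z - 5  [with D=3, Z=10]  = 24

24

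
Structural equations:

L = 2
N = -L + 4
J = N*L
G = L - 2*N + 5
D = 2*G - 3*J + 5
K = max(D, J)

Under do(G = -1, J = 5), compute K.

The joint intervention fixes G = -1, J = 5, removing each variable's own equation.
D = 2*G - 3*J + 5  [with G=-1, J=5]  = -12
K = max(D, J)  [with D=-12, J=5]  = 5

5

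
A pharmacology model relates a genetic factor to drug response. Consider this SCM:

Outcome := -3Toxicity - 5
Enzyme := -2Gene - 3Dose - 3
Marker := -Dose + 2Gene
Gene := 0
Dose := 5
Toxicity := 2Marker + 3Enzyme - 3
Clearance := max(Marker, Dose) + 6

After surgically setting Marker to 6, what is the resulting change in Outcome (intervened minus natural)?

-66

The intervention breaks the incoming arrows to Marker: Marker := -Dose + 2Gene no longer applies, and Marker = 6.
Enzyme = -2Gene - 3Dose - 3  [with Gene=0, Dose=5]  = -18
Toxicity = 2Marker + 3Enzyme - 3  [with Marker=6, Enzyme=-18]  = -45
Outcome = -3Toxicity - 5  [with Toxicity=-45]  = 130
Without intervention: Enzyme = -2Gene - 3Dose - 3  [with Gene=0, Dose=5]  = -18; Marker = -Dose + 2Gene  [with Dose=5, Gene=0]  = -5; Toxicity = 2Marker + 3Enzyme - 3  [with Marker=-5, Enzyme=-18]  = -67; Outcome = -3Toxicity - 5  [with Toxicity=-67]  = 196.
Change = 130 − 196 = -66.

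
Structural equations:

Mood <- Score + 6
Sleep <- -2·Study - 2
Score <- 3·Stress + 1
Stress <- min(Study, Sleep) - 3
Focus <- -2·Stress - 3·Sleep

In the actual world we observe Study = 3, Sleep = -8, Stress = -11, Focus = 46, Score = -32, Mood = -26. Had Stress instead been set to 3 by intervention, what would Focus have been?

The intervention breaks the incoming arrows to Stress: Stress <- min(Study, Sleep) - 3 no longer applies, and Stress = 3.
Sleep = -2·Study - 2  [with Study=3]  = -8
Focus = -2·Stress - 3·Sleep  [with Stress=3, Sleep=-8]  = 18

18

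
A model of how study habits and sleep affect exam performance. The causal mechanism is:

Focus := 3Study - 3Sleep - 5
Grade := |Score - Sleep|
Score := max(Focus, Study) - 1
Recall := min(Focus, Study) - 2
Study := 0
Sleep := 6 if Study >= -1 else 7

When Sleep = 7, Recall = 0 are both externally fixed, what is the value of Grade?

Setting Sleep = 7, Recall = 0 by intervention discards those variables' equations.
Focus = 3Study - 3Sleep - 5  [with Study=0, Sleep=7]  = -26
Score = max(Focus, Study) - 1  [with Focus=-26, Study=0]  = -1
Grade = |Score - Sleep|  [with Score=-1, Sleep=7]  = 8

8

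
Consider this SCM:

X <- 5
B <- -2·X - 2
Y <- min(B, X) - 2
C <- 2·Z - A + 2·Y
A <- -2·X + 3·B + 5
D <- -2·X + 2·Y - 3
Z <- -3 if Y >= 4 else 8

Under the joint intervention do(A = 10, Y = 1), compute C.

Under do(A = 10, Y = 1), each intervened variable's structural equation is replaced by its fixed value.
Z = -3 if Y >= 4 else 8  [with Y=1]  = 8
C = 2·Z - A + 2·Y  [with Z=8, A=10, Y=1]  = 8

8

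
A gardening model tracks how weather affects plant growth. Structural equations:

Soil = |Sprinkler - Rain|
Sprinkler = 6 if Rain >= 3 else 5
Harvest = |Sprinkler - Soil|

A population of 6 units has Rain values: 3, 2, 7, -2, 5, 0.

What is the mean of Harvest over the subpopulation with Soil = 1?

5

Observing Soil=1 restricts to units where Soil's equation naturally yields 1: Rain ∈ {7, 5}. In that subpopulation Harvest = 5, 5, mean 5.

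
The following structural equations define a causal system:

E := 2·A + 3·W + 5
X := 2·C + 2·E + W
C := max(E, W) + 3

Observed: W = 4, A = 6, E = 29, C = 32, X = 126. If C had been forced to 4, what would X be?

70

Intervening sets C = 4 and removes its equation (C := max(E, W) + 3).
E = 2·A + 3·W + 5  [with A=6, W=4]  = 29
X = 2·C + 2·E + W  [with C=4, E=29, W=4]  = 70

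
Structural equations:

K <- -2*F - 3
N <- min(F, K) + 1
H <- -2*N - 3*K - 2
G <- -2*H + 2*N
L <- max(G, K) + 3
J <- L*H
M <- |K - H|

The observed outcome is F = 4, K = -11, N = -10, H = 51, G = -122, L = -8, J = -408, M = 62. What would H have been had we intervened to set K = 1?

-9

Under do(K=1), the mechanism K <- -2*F - 3 is discarded; K is fixed at 1.
N = min(F, K) + 1  [with F=4, K=1]  = 2
H = -2*N - 3*K - 2  [with N=2, K=1]  = -9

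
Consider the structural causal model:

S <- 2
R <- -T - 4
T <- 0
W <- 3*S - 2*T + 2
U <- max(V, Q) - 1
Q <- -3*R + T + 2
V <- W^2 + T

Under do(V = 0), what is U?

13

Under do(V=0), the mechanism V <- W^2 + T is discarded; V is fixed at 0.
R = -T - 4  [with T=0]  = -4
Q = -3*R + T + 2  [with R=-4, T=0]  = 14
U = max(V, Q) - 1  [with V=0, Q=14]  = 13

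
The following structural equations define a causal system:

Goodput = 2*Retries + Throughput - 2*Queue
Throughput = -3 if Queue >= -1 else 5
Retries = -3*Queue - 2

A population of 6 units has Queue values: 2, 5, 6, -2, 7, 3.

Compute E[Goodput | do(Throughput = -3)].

Under do(Throughput=-3), Throughput's equation is replaced by Throughput=-3 for every unit. Per-unit Goodput: -23, -47, -55, 9, -63, -31. Mean = -35.

-35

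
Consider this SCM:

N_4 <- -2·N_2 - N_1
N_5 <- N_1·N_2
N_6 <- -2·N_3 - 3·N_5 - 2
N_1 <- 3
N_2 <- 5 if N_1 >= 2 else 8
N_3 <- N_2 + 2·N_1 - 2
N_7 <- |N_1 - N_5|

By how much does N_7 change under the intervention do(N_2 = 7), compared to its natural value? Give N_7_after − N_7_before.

Under do(N_2=7), the mechanism N_2 <- 5 if N_1 >= 2 else 8 is discarded; N_2 is fixed at 7.
N_5 = N_1·N_2  [with N_1=3, N_2=7]  = 21
N_7 = |N_1 - N_5|  [with N_1=3, N_5=21]  = 18
Without intervention: N_2 = 5 if N_1 >= 2 else 8  [with N_1=3]  = 5; N_5 = N_1·N_2  [with N_1=3, N_2=5]  = 15; N_7 = |N_1 - N_5|  [with N_1=3, N_5=15]  = 12.
Change = 18 − 12 = 6.

6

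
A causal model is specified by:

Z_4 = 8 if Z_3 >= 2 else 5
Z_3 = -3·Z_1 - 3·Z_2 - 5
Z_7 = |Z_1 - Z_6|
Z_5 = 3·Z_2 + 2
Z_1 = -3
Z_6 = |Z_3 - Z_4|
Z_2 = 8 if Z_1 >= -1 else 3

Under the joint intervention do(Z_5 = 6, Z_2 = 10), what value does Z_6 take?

31

The joint intervention fixes Z_5 = 6, Z_2 = 10, removing each variable's own equation.
Z_3 = -3·Z_1 - 3·Z_2 - 5  [with Z_1=-3, Z_2=10]  = -26
Z_4 = 8 if Z_3 >= 2 else 5  [with Z_3=-26]  = 5
Z_6 = |Z_3 - Z_4|  [with Z_3=-26, Z_4=5]  = 31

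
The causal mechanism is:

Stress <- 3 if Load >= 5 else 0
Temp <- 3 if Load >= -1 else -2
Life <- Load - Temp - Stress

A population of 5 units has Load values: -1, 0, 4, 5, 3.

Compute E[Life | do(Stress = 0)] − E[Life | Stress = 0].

0.7

The intervention sets Stress=0 in all 5 units regardless of Load. Recomputing Life per unit gives -4, -3, 1, 2, 0; average -0.8.
E[Life|Stress=0] averages over only the 4 units with Stress=0 (Load = -1, 0, 4, 3): Life = -4, -3, 1, 0, mean -1.5.
Difference = -0.8 − (-1.5) = 0.7.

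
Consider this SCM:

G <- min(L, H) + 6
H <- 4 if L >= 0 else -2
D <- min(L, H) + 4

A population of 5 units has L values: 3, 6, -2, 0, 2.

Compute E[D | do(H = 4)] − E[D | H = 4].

-0.85

Every unit gets H=4 under the intervention. D values become 7, 8, 2, 4, 6; E[D|do(H=4)] = 5.4.
Conditioning on H=4 selects the 4 unit(s) with L ∈ {3, 6, 0, 2}. Their D values: 7, 8, 4, 6. Mean = 6.25.
Difference = 5.4 − 6.25 = -0.85.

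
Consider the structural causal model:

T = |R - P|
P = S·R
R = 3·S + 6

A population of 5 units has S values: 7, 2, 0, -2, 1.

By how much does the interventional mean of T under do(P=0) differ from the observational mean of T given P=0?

7.8

Under do(P=0), P's equation is replaced by P=0 for every unit. Per-unit T: 27, 12, 6, 0, 9. Mean = 10.8.
E[T|P=0] averages over only the 2 units with P=0 (S = 0, -2): T = 6, 0, mean 3.
Difference = 10.8 − 3 = 7.8.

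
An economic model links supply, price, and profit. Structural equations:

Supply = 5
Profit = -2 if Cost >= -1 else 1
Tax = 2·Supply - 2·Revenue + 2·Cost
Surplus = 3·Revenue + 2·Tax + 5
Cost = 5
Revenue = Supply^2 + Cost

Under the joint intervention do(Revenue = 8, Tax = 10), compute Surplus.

49

Setting Revenue = 8, Tax = 10 by intervention discards those variables' equations.
Surplus = 3·Revenue + 2·Tax + 5  [with Revenue=8, Tax=10]  = 49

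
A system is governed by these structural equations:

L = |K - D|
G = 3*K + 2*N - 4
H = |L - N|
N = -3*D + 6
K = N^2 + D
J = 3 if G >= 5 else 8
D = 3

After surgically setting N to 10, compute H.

do(N=10) replaces the equation N = -3*D + 6 with the constant N = 10.
K = N^2 + D  [with N=10, D=3]  = 103
L = |K - D|  [with K=103, D=3]  = 100
H = |L - N|  [with L=100, N=10]  = 90

90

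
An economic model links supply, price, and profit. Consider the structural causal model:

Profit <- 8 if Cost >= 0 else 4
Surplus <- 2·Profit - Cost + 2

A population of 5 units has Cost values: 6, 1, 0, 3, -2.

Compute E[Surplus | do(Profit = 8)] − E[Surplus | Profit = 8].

Under do(Profit=8), Profit's equation is replaced by Profit=8 for every unit. Per-unit Surplus: 12, 17, 18, 15, 20. Mean = 16.4.
Observing Profit=8 restricts to units where Profit's equation naturally yields 8: Cost ∈ {6, 1, 0, 3}. In that subpopulation Surplus = 12, 17, 18, 15, mean 15.5.
Difference = 16.4 − 15.5 = 0.9.

0.9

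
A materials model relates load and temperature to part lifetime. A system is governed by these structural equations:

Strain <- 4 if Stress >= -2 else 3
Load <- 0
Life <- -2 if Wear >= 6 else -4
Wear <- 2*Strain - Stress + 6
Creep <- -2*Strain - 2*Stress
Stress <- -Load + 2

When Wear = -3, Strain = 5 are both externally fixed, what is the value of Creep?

-14

Under do(Wear = -3, Strain = 5), each intervened variable's structural equation is replaced by its fixed value.
Stress = -Load + 2  [with Load=0]  = 2
Creep = -2*Strain - 2*Stress  [with Strain=5, Stress=2]  = -14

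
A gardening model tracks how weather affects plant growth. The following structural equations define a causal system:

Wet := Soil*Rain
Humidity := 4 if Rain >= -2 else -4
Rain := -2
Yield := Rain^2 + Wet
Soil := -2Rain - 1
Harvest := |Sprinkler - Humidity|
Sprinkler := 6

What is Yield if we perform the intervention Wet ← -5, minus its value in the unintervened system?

Under do(Wet=-5), the mechanism Wet := Soil*Rain is discarded; Wet is fixed at -5.
Yield = Rain^2 + Wet  [with Rain=-2, Wet=-5]  = -1
Without intervention: Soil = -2Rain - 1  [with Rain=-2]  = 3; Wet = Soil*Rain  [with Soil=3, Rain=-2]  = -6; Yield = Rain^2 + Wet  [with Rain=-2, Wet=-6]  = -2.
Change = -1 − (-2) = 1.

1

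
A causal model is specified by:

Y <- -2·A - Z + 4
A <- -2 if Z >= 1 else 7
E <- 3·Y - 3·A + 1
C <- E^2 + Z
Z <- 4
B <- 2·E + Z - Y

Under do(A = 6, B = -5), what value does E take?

The joint intervention fixes A = 6, B = -5, removing each variable's own equation.
Y = -2·A - Z + 4  [with A=6, Z=4]  = -12
E = 3·Y - 3·A + 1  [with Y=-12, A=6]  = -53

-53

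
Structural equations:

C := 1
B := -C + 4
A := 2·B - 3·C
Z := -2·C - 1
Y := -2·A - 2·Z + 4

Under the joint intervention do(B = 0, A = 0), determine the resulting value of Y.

10

Under do(B = 0, A = 0), each intervened variable's structural equation is replaced by its fixed value.
Z = -2·C - 1  [with C=1]  = -3
Y = -2·A - 2·Z + 4  [with A=0, Z=-3]  = 10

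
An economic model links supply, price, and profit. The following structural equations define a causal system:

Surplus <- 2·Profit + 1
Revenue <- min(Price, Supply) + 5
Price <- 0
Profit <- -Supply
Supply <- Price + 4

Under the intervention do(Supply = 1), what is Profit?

-1

Under do(Supply=1), the mechanism Supply <- Price + 4 is discarded; Supply is fixed at 1.
Profit = -Supply  [with Supply=1]  = -1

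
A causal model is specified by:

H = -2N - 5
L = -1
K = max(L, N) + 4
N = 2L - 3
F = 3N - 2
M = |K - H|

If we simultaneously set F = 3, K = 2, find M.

Under do(F = 3, K = 2), each intervened variable's structural equation is replaced by its fixed value.
N = 2L - 3  [with L=-1]  = -5
H = -2N - 5  [with N=-5]  = 5
M = |K - H|  [with K=2, H=5]  = 3

3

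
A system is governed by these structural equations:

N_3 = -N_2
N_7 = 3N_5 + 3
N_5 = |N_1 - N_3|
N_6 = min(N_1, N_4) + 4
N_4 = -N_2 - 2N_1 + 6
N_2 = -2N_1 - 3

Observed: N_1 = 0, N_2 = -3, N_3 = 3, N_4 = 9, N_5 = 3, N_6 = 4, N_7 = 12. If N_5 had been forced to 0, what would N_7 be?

Under do(N_5=0), the mechanism N_5 = |N_1 - N_3| is discarded; N_5 is fixed at 0.
N_7 = 3N_5 + 3  [with N_5=0]  = 3

3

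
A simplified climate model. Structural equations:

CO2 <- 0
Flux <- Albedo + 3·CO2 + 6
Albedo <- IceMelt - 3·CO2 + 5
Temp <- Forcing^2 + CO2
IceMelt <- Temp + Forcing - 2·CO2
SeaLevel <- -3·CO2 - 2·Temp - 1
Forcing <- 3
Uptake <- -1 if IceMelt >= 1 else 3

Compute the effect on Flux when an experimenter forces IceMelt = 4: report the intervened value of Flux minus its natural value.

The intervention breaks the incoming arrows to IceMelt: IceMelt <- Temp + Forcing - 2·CO2 no longer applies, and IceMelt = 4.
Albedo = IceMelt - 3·CO2 + 5  [with IceMelt=4, CO2=0]  = 9
Flux = Albedo + 3·CO2 + 6  [with Albedo=9, CO2=0]  = 15
Without intervention: Temp = Forcing^2 + CO2  [with Forcing=3, CO2=0]  = 9; IceMelt = Temp + Forcing - 2·CO2  [with Temp=9, Forcing=3, CO2=0]  = 12; Albedo = IceMelt - 3·CO2 + 5  [with IceMelt=12, CO2=0]  = 17; Flux = Albedo + 3·CO2 + 6  [with Albedo=17, CO2=0]  = 23.
Change = 15 − 23 = -8.

-8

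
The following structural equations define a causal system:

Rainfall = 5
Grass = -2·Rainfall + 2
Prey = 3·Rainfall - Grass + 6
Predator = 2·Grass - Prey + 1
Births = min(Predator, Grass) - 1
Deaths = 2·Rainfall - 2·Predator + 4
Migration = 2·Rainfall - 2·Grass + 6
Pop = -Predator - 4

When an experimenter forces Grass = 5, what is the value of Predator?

Under do(Grass=5), the mechanism Grass = -2·Rainfall + 2 is discarded; Grass is fixed at 5.
Prey = 3·Rainfall - Grass + 6  [with Rainfall=5, Grass=5]  = 16
Predator = 2·Grass - Prey + 1  [with Grass=5, Prey=16]  = -5

-5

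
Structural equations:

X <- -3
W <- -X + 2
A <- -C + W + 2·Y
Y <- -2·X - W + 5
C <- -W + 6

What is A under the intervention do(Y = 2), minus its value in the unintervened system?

-8

do(Y=2) replaces the equation Y <- -2·X - W + 5 with the constant Y = 2.
W = -X + 2  [with X=-3]  = 5
C = -W + 6  [with W=5]  = 1
A = -C + W + 2·Y  [with C=1, W=5, Y=2]  = 8
Without intervention: W = -X + 2  [with X=-3]  = 5; Y = -2·X - W + 5  [with X=-3, W=5]  = 6; C = -W + 6  [with W=5]  = 1; A = -C + W + 2·Y  [with C=1, W=5, Y=6]  = 16.
Change = 8 − 16 = -8.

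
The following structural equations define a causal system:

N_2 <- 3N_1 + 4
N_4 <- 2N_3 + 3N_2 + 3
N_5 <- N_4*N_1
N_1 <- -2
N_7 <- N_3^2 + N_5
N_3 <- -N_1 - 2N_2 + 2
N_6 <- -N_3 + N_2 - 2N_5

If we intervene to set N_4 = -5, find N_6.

Under do(N_4=-5), the mechanism N_4 <- 2N_3 + 3N_2 + 3 is discarded; N_4 is fixed at -5.
N_2 = 3N_1 + 4  [with N_1=-2]  = -2
N_3 = -N_1 - 2N_2 + 2  [with N_1=-2, N_2=-2]  = 8
N_5 = N_4*N_1  [with N_4=-5, N_1=-2]  = 10
N_6 = -N_3 + N_2 - 2N_5  [with N_3=8, N_2=-2, N_5=10]  = -30

-30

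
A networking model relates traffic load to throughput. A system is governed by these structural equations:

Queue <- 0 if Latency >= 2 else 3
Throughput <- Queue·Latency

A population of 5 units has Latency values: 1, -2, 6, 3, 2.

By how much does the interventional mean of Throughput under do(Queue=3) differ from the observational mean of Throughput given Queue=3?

The intervention sets Queue=3 in all 5 units regardless of Latency. Recomputing Throughput per unit gives 3, -6, 18, 9, 6; average 6.
Observing Queue=3 restricts to units where Queue's equation naturally yields 3: Latency ∈ {1, -2}. In that subpopulation Throughput = 3, -6, mean -1.5.
Difference = 6 − (-1.5) = 7.5.

7.5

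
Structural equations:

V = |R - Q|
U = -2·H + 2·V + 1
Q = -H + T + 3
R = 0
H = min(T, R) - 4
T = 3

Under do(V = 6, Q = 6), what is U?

Setting V = 6, Q = 6 by intervention discards those variables' equations.
H = min(T, R) - 4  [with T=3, R=0]  = -4
U = -2·H + 2·V + 1  [with H=-4, V=6]  = 21

21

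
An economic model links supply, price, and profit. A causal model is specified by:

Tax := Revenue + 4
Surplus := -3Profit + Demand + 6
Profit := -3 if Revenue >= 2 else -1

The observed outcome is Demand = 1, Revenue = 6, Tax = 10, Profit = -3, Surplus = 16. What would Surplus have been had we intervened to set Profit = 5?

Intervening sets Profit = 5 and removes its equation (Profit := -3 if Revenue >= 2 else -1).
Surplus = -3Profit + Demand + 6  [with Profit=5, Demand=1]  = -8

-8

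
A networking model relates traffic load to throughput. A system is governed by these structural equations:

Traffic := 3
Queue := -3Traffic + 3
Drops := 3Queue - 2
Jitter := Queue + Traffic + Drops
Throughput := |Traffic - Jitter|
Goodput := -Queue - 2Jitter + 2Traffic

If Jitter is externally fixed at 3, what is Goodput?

Under do(Jitter=3), the mechanism Jitter := Queue + Traffic + Drops is discarded; Jitter is fixed at 3.
Queue = -3Traffic + 3  [with Traffic=3]  = -6
Goodput = -Queue - 2Jitter + 2Traffic  [with Queue=-6, Jitter=3, Traffic=3]  = 6

6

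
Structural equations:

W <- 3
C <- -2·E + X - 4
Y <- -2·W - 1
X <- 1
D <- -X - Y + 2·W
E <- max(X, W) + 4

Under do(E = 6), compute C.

Under do(E=6), the mechanism E <- max(X, W) + 4 is discarded; E is fixed at 6.
C = -2·E + X - 4  [with E=6, X=1]  = -15

-15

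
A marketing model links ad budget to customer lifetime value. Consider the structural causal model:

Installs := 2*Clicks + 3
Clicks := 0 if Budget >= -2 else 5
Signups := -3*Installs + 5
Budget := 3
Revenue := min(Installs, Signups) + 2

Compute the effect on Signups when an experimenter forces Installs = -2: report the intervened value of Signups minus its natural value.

15

The intervention breaks the incoming arrows to Installs: Installs := 2*Clicks + 3 no longer applies, and Installs = -2.
Signups = -3*Installs + 5  [with Installs=-2]  = 11
Without intervention: Clicks = 0 if Budget >= -2 else 5  [with Budget=3]  = 0; Installs = 2*Clicks + 3  [with Clicks=0]  = 3; Signups = -3*Installs + 5  [with Installs=3]  = -4.
Change = 11 − (-4) = 15.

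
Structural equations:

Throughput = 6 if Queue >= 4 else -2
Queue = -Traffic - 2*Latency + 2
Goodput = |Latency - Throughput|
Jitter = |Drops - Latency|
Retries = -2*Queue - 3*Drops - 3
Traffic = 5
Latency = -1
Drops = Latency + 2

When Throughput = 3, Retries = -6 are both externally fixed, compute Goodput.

Under do(Throughput = 3, Retries = -6), each intervened variable's structural equation is replaced by its fixed value.
Goodput = |Latency - Throughput|  [with Latency=-1, Throughput=3]  = 4

4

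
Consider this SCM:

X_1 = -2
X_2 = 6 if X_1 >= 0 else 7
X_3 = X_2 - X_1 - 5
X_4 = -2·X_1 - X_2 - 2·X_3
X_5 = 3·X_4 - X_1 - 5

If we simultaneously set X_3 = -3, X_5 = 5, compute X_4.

3

The joint intervention fixes X_3 = -3, X_5 = 5, removing each variable's own equation.
X_2 = 6 if X_1 >= 0 else 7  [with X_1=-2]  = 7
X_4 = -2·X_1 - X_2 - 2·X_3  [with X_1=-2, X_2=7, X_3=-3]  = 3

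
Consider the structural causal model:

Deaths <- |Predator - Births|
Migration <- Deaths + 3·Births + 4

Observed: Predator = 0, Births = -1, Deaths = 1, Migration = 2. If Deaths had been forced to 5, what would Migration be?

The intervention breaks the incoming arrows to Deaths: Deaths <- |Predator - Births| no longer applies, and Deaths = 5.
Migration = Deaths + 3·Births + 4  [with Deaths=5, Births=-1]  = 6

6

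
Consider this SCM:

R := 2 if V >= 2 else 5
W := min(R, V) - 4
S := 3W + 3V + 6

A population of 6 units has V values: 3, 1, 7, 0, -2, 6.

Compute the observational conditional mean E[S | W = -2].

Observing W=-2 restricts to units where W's equation naturally yields -2: V ∈ {3, 7, 6}. In that subpopulation S = 9, 21, 18, mean 16.

16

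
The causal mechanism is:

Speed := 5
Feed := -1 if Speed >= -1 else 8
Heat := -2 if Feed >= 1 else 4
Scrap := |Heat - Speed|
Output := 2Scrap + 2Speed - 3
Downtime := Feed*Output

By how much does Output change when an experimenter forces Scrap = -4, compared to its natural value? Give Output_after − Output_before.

Intervening sets Scrap = -4 and removes its equation (Scrap := |Heat - Speed|).
Output = 2Scrap + 2Speed - 3  [with Scrap=-4, Speed=5]  = -1
Without intervention: Feed = -1 if Speed >= -1 else 8  [with Speed=5]  = -1; Heat = -2 if Feed >= 1 else 4  [with Feed=-1]  = 4; Scrap = |Heat - Speed|  [with Heat=4, Speed=5]  = 1; Output = 2Scrap + 2Speed - 3  [with Scrap=1, Speed=5]  = 9.
Change = -1 − 9 = -10.

-10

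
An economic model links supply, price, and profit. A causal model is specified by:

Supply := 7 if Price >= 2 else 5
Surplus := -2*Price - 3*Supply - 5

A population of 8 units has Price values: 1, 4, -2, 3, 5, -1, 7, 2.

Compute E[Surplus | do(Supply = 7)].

-30.75

Under do(Supply=7), Supply's equation is replaced by Supply=7 for every unit. Per-unit Surplus: -28, -34, -22, -32, -36, -24, -40, -30. Mean = -30.75.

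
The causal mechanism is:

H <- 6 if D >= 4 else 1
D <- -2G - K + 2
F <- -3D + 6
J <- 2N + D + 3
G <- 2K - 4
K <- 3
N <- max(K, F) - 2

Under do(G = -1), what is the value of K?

3

Under do(G=-1), the mechanism G <- 2K - 4 is discarded; G is fixed at -1.
K is not downstream of the intervention, so its value is determined by the original equations.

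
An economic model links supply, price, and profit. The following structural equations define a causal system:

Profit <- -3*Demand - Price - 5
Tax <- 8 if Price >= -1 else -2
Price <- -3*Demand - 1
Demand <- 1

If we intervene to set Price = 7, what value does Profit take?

Under do(Price=7), the mechanism Price <- -3*Demand - 1 is discarded; Price is fixed at 7.
Profit = -3*Demand - Price - 5  [with Demand=1, Price=7]  = -15

-15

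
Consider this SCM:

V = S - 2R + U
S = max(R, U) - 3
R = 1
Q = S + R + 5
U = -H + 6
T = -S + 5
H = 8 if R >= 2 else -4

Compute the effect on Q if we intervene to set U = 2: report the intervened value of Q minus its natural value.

-8

The intervention breaks the incoming arrows to U: U = -H + 6 no longer applies, and U = 2.
S = max(R, U) - 3  [with R=1, U=2]  = -1
Q = S + R + 5  [with S=-1, R=1]  = 5
Without intervention: H = 8 if R >= 2 else -4  [with R=1]  = -4; U = -H + 6  [with H=-4]  = 10; S = max(R, U) - 3  [with R=1, U=10]  = 7; Q = S + R + 5  [with S=7, R=1]  = 13.
Change = 5 − 13 = -8.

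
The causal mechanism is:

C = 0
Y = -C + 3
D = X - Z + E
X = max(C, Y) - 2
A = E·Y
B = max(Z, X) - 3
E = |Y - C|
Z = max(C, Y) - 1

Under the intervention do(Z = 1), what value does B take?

-2

do(Z=1) replaces the equation Z = max(C, Y) - 1 with the constant Z = 1.
Y = -C + 3  [with C=0]  = 3
X = max(C, Y) - 2  [with C=0, Y=3]  = 1
B = max(Z, X) - 3  [with Z=1, X=1]  = -2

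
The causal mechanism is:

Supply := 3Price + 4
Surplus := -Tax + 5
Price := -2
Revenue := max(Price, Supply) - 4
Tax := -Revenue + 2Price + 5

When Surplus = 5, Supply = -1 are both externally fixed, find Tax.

Setting Surplus = 5, Supply = -1 by intervention discards those variables' equations.
Revenue = max(Price, Supply) - 4  [with Price=-2, Supply=-1]  = -5
Tax = -Revenue + 2Price + 5  [with Revenue=-5, Price=-2]  = 6

6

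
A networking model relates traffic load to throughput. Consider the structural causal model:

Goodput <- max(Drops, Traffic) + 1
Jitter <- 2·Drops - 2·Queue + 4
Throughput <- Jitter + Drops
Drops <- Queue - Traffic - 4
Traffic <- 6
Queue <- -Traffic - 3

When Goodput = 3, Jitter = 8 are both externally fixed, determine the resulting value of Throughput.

-11

Setting Goodput = 3, Jitter = 8 by intervention discards those variables' equations.
Queue = -Traffic - 3  [with Traffic=6]  = -9
Drops = Queue - Traffic - 4  [with Queue=-9, Traffic=6]  = -19
Throughput = Jitter + Drops  [with Jitter=8, Drops=-19]  = -11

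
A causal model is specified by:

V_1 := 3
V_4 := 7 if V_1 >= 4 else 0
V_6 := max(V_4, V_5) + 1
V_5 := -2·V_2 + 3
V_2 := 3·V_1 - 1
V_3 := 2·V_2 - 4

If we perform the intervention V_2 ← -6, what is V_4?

Under do(V_2=-6), the mechanism V_2 := 3·V_1 - 1 is discarded; V_2 is fixed at -6.
Since V_4 is not a descendant of the intervened variable, it is unaffected.
V_4 = 7 if V_1 >= 4 else 0  [with V_1=3]  = 0

0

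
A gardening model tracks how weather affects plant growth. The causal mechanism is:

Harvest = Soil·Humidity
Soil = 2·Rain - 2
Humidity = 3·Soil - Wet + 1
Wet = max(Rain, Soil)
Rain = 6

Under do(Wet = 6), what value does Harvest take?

do(Wet=6) replaces the equation Wet = max(Rain, Soil) with the constant Wet = 6.
Soil = 2·Rain - 2  [with Rain=6]  = 10
Humidity = 3·Soil - Wet + 1  [with Soil=10, Wet=6]  = 25
Harvest = Soil·Humidity  [with Soil=10, Humidity=25]  = 250

250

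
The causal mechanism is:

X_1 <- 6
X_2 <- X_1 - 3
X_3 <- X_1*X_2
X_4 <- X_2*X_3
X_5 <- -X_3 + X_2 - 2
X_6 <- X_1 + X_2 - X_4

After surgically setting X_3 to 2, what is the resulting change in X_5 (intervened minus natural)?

do(X_3=2) replaces the equation X_3 <- X_1*X_2 with the constant X_3 = 2.
X_2 = X_1 - 3  [with X_1=6]  = 3
X_5 = -X_3 + X_2 - 2  [with X_3=2, X_2=3]  = -1
Without intervention: X_2 = X_1 - 3  [with X_1=6]  = 3; X_3 = X_1*X_2  [with X_1=6, X_2=3]  = 18; X_5 = -X_3 + X_2 - 2  [with X_3=18, X_2=3]  = -17.
Change = -1 − (-17) = 16.

16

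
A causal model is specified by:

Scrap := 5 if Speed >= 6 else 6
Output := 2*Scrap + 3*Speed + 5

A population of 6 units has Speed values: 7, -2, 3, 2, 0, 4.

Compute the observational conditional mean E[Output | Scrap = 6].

21.2

E[Output|Scrap=6] averages over only the 5 units with Scrap=6 (Speed = -2, 3, 2, 0, 4): Output = 11, 26, 23, 17, 29, mean 21.2.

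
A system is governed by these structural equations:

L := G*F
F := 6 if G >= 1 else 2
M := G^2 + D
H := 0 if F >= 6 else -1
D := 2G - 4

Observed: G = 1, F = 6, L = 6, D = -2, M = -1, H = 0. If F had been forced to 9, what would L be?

9

The intervention breaks the incoming arrows to F: F := 6 if G >= 1 else 2 no longer applies, and F = 9.
L = G*F  [with G=1, F=9]  = 9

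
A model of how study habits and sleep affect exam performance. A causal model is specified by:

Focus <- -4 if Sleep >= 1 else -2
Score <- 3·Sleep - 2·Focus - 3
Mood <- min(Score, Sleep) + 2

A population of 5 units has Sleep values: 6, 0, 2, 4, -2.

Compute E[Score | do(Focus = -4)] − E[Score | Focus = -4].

-6

The intervention sets Focus=-4 in all 5 units regardless of Sleep. Recomputing Score per unit gives 23, 5, 11, 17, -1; average 11.
E[Score|Focus=-4] averages over only the 3 units with Focus=-4 (Sleep = 6, 2, 4): Score = 23, 11, 17, mean 17.
Difference = 11 − 17 = -6.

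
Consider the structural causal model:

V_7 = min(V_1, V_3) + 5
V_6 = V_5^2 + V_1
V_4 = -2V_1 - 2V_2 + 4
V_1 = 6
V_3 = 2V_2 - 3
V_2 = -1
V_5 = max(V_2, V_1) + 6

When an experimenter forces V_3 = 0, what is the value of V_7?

The intervention breaks the incoming arrows to V_3: V_3 = 2V_2 - 3 no longer applies, and V_3 = 0.
V_7 = min(V_1, V_3) + 5  [with V_1=6, V_3=0]  = 5

5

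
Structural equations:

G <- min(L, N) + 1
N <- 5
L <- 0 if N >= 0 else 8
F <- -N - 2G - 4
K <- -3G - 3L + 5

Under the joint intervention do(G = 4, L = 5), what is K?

-22

The joint intervention fixes G = 4, L = 5, removing each variable's own equation.
K = -3G - 3L + 5  [with G=4, L=5]  = -22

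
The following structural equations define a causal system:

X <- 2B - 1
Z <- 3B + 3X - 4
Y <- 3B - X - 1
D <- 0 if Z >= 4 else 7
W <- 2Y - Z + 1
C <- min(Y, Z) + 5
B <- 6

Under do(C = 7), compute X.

do(C=7) replaces the equation C <- min(Y, Z) + 5 with the constant C = 7.
X is not downstream of the intervention, so its value is determined by the original equations.
X = 2B - 1  [with B=6]  = 11

11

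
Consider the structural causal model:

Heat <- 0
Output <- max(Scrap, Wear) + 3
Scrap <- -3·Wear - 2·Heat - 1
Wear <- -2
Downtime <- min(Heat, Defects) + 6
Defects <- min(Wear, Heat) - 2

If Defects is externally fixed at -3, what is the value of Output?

do(Defects=-3) replaces the equation Defects <- min(Wear, Heat) - 2 with the constant Defects = -3.
Output is not downstream of the intervention, so its value is determined by the original equations.
Scrap = -3·Wear - 2·Heat - 1  [with Wear=-2, Heat=0]  = 5
Output = max(Scrap, Wear) + 3  [with Scrap=5, Wear=-2]  = 8

8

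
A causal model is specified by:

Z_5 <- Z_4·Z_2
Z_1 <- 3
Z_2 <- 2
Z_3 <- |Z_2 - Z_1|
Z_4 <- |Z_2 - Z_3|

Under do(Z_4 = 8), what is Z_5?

16

Intervening sets Z_4 = 8 and removes its equation (Z_4 <- |Z_2 - Z_3|).
Z_5 = Z_4·Z_2  [with Z_4=8, Z_2=2]  = 16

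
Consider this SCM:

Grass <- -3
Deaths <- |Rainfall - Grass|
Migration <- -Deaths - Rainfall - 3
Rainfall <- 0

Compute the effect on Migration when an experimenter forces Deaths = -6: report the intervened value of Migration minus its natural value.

9

The intervention breaks the incoming arrows to Deaths: Deaths <- |Rainfall - Grass| no longer applies, and Deaths = -6.
Migration = -Deaths - Rainfall - 3  [with Deaths=-6, Rainfall=0]  = 3
Without intervention: Deaths = |Rainfall - Grass|  [with Rainfall=0, Grass=-3]  = 3; Migration = -Deaths - Rainfall - 3  [with Deaths=3, Rainfall=0]  = -6.
Change = 3 − (-6) = 9.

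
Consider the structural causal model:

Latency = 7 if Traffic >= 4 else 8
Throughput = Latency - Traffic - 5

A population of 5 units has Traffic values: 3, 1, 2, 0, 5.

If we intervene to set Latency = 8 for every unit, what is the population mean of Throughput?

Under do(Latency=8), Latency's equation is replaced by Latency=8 for every unit. Per-unit Throughput: 0, 2, 1, 3, -2. Mean = 0.8.

0.8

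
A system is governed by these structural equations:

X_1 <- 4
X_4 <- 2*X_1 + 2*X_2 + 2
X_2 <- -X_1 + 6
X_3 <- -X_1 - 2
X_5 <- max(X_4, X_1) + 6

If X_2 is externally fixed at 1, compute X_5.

do(X_2=1) replaces the equation X_2 <- -X_1 + 6 with the constant X_2 = 1.
X_4 = 2*X_1 + 2*X_2 + 2  [with X_1=4, X_2=1]  = 12
X_5 = max(X_4, X_1) + 6  [with X_4=12, X_1=4]  = 18

18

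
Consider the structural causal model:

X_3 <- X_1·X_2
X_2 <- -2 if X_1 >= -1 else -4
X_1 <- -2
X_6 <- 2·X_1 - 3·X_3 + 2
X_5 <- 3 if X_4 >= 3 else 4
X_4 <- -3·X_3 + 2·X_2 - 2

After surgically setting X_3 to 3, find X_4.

The intervention breaks the incoming arrows to X_3: X_3 <- X_1·X_2 no longer applies, and X_3 = 3.
X_2 = -2 if X_1 >= -1 else -4  [with X_1=-2]  = -4
X_4 = -3·X_3 + 2·X_2 - 2  [with X_3=3, X_2=-4]  = -19

-19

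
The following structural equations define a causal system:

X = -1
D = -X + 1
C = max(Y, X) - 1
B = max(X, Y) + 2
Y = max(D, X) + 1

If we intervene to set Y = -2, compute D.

Under do(Y=-2), the mechanism Y = max(D, X) + 1 is discarded; Y is fixed at -2.
Since D is not a descendant of the intervened variable, it is unaffected.
D = -X + 1  [with X=-1]  = 2

2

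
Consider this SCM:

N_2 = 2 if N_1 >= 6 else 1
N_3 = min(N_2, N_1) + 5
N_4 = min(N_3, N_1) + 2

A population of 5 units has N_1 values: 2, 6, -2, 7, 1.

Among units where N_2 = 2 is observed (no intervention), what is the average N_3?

7

E[N_3|N_2=2] averages over only the 2 units with N_2=2 (N_1 = 6, 7): N_3 = 7, 7, mean 7.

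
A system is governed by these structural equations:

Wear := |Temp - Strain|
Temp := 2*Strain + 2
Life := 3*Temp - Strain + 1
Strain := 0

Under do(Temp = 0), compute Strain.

0

Under do(Temp=0), the mechanism Temp := 2*Strain + 2 is discarded; Temp is fixed at 0.
Strain is not downstream of the intervention, so its value is determined by the original equations.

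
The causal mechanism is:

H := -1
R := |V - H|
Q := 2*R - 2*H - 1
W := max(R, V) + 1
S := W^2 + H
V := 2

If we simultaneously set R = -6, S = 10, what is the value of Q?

-11

Setting R = -6, S = 10 by intervention discards those variables' equations.
Q = 2*R - 2*H - 1  [with R=-6, H=-1]  = -11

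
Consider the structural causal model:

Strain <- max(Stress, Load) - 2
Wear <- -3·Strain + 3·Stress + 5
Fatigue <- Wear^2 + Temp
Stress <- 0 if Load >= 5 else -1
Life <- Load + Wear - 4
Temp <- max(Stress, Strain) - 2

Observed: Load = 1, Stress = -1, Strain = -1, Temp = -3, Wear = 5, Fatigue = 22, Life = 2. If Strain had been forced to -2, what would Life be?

The intervention breaks the incoming arrows to Strain: Strain <- max(Stress, Load) - 2 no longer applies, and Strain = -2.
Stress = 0 if Load >= 5 else -1  [with Load=1]  = -1
Wear = -3·Strain + 3·Stress + 5  [with Strain=-2, Stress=-1]  = 8
Life = Load + Wear - 4  [with Load=1, Wear=8]  = 5

5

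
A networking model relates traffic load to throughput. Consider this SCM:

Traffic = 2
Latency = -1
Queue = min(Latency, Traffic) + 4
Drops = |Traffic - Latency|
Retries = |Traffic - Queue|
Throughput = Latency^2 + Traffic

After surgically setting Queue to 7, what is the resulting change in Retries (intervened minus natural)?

do(Queue=7) replaces the equation Queue = min(Latency, Traffic) + 4 with the constant Queue = 7.
Retries = |Traffic - Queue|  [with Traffic=2, Queue=7]  = 5
Without intervention: Queue = min(Latency, Traffic) + 4  [with Latency=-1, Traffic=2]  = 3; Retries = |Traffic - Queue|  [with Traffic=2, Queue=3]  = 1.
Change = 5 − 1 = 4.

4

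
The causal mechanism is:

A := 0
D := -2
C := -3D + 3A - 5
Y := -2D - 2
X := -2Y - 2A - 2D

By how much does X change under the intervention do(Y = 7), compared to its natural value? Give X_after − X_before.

Intervening sets Y = 7 and removes its equation (Y := -2D - 2).
X = -2Y - 2A - 2D  [with Y=7, A=0, D=-2]  = -10
Without intervention: Y = -2D - 2  [with D=-2]  = 2; X = -2Y - 2A - 2D  [with Y=2, A=0, D=-2]  = 0.
Change = -10 − 0 = -10.

-10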